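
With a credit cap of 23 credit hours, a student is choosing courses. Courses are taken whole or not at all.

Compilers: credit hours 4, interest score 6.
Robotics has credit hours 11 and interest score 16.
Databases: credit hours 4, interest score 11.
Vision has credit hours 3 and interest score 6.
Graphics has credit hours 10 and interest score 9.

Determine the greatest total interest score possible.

39

Allowing fractional choices, the relaxed optimum would be about 39.9, but courses are indivisible.
Robotics + Databases + Vision: credit hours 11 + 4 + 3 = 18 ≤ 23, interest score 16 + 11 + 6 = 33.
Compilers + Robotics + Databases: credit hours 4 + 11 + 4 = 19 ≤ 23, interest score 6 + 16 + 11 = 33.
Compilers + Robotics + Databases + Vision: credit hours 4 + 11 + 4 + 3 = 22 ≤ 23, interest score 6 + 16 + 11 + 6 = 39.
Best is Compilers, Robotics, Databases, and Vision with total interest score 39.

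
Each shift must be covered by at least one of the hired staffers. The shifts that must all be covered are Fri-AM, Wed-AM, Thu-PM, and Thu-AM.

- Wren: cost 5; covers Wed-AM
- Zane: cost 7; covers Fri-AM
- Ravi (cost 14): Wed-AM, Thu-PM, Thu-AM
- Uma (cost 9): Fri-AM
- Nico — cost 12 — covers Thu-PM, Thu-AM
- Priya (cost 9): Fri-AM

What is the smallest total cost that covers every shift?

21

Choose Zane and Ravi: together they cover Fri-AM, Wed-AM, Thu-PM, Thu-AM — every shift.
Total cost: 7 + 14 = 21.
No cover costs less than 21.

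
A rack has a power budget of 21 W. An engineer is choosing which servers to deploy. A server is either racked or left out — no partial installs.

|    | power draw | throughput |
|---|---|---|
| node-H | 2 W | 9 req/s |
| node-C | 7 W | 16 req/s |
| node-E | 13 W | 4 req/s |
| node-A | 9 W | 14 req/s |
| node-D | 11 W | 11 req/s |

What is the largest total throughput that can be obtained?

39

This is a 0-1 knapsack instance.
node-H + node-C + node-D: power draw 2 + 7 + 11 = 20 ≤ 21, throughput 9 + 16 + 11 = 36.
node-H + node-C + node-A: power draw 2 + 7 + 9 = 18 ≤ 21, throughput 9 + 16 + 14 = 39.
node-C + node-A: power draw 7 + 9 = 16 ≤ 21, throughput 16 + 14 = 30.
Best is node-H, node-C, and node-A with total throughput 39.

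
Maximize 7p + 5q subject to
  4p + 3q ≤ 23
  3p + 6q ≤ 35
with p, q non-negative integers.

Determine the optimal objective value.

40

The continuous relaxation peaks at (5.75, 0) with value 40.25; rounding to a feasible lattice point costs some objective.
(p,q)=(5,1): 4·5+3·1=23≤23, 3·5+6·1=21≤35, objective 40.
(p,q)=(4,2): 4·4+3·2=22≤23, 3·4+6·2=24≤35, objective 38.
(p,q)=(5,0): 4·5+3·0=20≤23, 3·5+6·0=15≤35, objective 35.
The best lattice point is (5,1), giving 40.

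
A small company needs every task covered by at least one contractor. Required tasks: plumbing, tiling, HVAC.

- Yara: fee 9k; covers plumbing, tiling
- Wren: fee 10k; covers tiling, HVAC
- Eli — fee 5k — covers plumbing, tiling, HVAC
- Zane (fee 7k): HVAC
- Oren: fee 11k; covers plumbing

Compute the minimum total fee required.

Eli alone covers plumbing, tiling, HVAC — every task.
Total fee: 5.
No cover costs less than 5.

5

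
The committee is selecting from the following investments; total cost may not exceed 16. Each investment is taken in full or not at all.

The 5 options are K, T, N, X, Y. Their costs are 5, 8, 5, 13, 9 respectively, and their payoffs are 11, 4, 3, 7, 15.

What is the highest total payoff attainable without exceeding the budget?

Treat it as a binary knapsack problem.
Allowing fractional choices, the relaxed optimum would be about 27.2, but investments are indivisible.
Y: cost 9 ≤ 16, payoff 15.
K + Y: cost 5 + 9 = 14 ≤ 16, payoff 11 + 15 = 26.
N + Y: cost 5 + 9 = 14 ≤ 16, payoff 3 + 15 = 18.
Best is K and Y with total payoff 26.

26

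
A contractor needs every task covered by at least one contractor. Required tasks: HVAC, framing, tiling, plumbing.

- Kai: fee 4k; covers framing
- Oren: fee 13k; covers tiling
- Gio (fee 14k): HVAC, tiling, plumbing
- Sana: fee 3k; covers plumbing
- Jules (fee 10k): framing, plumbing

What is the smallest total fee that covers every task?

18

This is an integer covering problem.
Choose Kai and Gio: together they cover HVAC, framing, tiling, plumbing — every task.
Total fee: 4 + 14 = 18.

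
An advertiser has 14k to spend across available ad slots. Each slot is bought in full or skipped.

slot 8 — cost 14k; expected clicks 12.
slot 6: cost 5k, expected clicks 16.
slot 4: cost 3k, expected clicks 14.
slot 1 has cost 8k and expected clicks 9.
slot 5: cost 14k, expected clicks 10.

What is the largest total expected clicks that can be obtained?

slot 6 + slot 4: cost 5 + 3 = 8 ≤ 14, expected clicks 16 + 14 = 30.
slot 4 + slot 1: cost 3 + 8 = 11 ≤ 14, expected clicks 14 + 9 = 23.
slot 6 + slot 1: cost 5 + 8 = 13 ≤ 14, expected clicks 16 + 9 = 25.
Best is slot 6 and slot 4 with total expected clicks 30.

30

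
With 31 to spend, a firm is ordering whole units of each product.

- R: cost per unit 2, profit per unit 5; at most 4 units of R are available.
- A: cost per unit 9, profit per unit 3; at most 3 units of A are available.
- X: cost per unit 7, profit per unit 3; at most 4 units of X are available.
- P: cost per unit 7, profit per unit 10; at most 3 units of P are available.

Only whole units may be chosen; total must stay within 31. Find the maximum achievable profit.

50

This is a bounded integer knapsack.
3×R and 3×P: cost 27 ≤ 31, profit 3·5 + 3·10 = 45.
4×R and 3×P: cost 29 ≤ 31, profit 4·5 + 3·10 = 50.
Best is 50.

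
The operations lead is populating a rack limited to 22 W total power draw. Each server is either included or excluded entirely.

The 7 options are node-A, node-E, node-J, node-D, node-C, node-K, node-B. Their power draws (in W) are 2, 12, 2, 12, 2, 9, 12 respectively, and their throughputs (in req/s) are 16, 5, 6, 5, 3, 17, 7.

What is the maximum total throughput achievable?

42

Allowing fractional choices, the relaxed optimum would be about 46.1, but servers are indivisible.
node-A + node-J + node-K: power draw 2 + 2 + 9 = 13 ≤ 22, throughput 16 + 6 + 17 = 39.
node-A + node-J + node-C + node-K: power draw 2 + 2 + 2 + 9 = 15 ≤ 22, throughput 16 + 6 + 3 + 17 = 42.
Best is node-A, node-J, node-C, and node-K with total throughput 42.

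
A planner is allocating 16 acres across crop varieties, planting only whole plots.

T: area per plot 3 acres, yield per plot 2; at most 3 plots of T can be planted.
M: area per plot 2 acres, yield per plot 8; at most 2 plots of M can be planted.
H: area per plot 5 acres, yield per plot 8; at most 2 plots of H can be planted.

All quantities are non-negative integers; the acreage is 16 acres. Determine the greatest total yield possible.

32

This is a bounded integer knapsack.
M has the best ratio (8/2); taking only M gives at most 2×8 = 16 (stopped by the supply cap of 2).
Mixing does better — 2×M and 2×H: area 14 ≤ 16, yield 2·8 + 2·8 = 32.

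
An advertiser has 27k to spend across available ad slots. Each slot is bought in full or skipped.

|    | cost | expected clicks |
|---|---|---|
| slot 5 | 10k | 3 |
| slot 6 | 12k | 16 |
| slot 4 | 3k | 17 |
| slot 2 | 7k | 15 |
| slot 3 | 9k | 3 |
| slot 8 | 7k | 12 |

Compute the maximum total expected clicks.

48

Allowing fractional choices, the relaxed optimum would be about 57.3, but ad slots are indivisible.
slot 6 + slot 4 + slot 2: cost 12 + 3 + 7 = 22 ≤ 27, expected clicks 16 + 17 + 15 = 48.
slot 4 + slot 2 + slot 3 + slot 8: cost 3 + 7 + 9 + 7 = 26 ≤ 27, expected clicks 17 + 15 + 3 + 12 = 47.
Best is slot 6, slot 4, and slot 2 with total expected clicks 48.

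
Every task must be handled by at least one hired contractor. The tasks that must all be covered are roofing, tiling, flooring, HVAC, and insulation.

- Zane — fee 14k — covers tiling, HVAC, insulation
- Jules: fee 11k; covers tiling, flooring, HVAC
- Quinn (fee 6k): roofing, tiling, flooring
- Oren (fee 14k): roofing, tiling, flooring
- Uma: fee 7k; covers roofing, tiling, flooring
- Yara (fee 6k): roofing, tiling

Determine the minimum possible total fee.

20

Choose Zane and Quinn: together they cover roofing, tiling, flooring, HVAC, insulation — every task.
Total fee: 14 + 6 = 20.
No cover costs less than 20.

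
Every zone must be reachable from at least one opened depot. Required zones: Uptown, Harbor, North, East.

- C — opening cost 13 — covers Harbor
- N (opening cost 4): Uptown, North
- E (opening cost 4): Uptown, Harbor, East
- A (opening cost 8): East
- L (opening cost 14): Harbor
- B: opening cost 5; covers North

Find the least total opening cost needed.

8

Choose N and E: together they cover Uptown, Harbor, North, East — every zone.
Total opening cost: 4 + 4 = 8.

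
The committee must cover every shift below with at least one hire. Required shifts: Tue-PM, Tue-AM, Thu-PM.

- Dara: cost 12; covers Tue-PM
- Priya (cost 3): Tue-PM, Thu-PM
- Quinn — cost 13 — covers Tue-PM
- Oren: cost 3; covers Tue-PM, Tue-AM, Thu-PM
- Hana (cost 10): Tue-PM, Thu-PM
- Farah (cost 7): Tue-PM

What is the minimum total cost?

Oren alone covers Tue-PM, Tue-AM, Thu-PM — every shift.
Total cost: 3.
No cover costs less than 3.

3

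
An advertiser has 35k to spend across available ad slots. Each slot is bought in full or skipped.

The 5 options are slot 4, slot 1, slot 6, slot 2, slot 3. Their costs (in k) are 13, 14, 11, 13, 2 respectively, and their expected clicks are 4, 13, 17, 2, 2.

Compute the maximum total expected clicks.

slot 1 + slot 6: cost 14 + 11 = 25 ≤ 35, expected clicks 13 + 17 = 30.
slot 1 + slot 6 + slot 3: cost 14 + 11 + 2 = 27 ≤ 35, expected clicks 13 + 17 + 2 = 32.
slot 4 + slot 6 + slot 3: cost 13 + 11 + 2 = 26 ≤ 35, expected clicks 4 + 17 + 2 = 23.
Best is slot 1, slot 6, and slot 3 with total expected clicks 32.

32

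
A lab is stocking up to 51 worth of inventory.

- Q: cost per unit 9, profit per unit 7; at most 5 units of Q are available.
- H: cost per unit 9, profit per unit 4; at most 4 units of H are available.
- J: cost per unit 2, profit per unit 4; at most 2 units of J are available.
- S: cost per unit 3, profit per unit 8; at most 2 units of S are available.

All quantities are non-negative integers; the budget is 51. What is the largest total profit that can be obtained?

52

4×Q, 2×J, and 2×S: cost 46 ≤ 51, profit 4·7 + 2·4 + 2·8 = 52.
5×Q and 2×S: cost 51 ≤ 51, profit 5·7 + 2·8 = 51.
Best is 52.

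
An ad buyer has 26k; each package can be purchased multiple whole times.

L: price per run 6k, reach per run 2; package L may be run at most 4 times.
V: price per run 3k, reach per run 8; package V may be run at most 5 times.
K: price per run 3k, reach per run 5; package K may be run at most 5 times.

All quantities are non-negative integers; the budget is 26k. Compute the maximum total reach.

This is a bounded integer knapsack.
4×V and 4×K: price 24 ≤ 26, reach 4·8 + 4·5 = 52.
5×V and 3×K: price 24 ≤ 26, reach 5·8 + 3·5 = 55.
Best is 55.

55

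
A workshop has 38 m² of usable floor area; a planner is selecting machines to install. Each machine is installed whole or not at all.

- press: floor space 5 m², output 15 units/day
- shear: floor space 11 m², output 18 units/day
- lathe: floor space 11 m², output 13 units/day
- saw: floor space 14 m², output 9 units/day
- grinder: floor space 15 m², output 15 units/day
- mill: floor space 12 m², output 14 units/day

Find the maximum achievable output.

48

This is an integer program with binary decision variables.
Take press, shear, and grinder: floor space 5 + 11 + 15 = 31 ≤ 38, output 15 + 18 + 15 = 48.
No other feasible combination does better.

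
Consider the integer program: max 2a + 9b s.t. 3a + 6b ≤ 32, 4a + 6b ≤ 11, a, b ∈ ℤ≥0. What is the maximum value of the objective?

11

Relaxing integrality, the LP optimum is 16.50 at (a,b) = (0, 1.83), which is not an integer point.
(a,b)=(1,1): 3·1+6·1=9≤32, 4·1+6·1=10≤11, objective 11.
(a,b)=(0,1): 3·0+6·1=6≤32, 4·0+6·1=6≤11, objective 9.
(a,b)=(2,0): 3·2+6·0=6≤32, 4·2+6·0=8≤11, objective 4.
No feasible integer point exceeds 11.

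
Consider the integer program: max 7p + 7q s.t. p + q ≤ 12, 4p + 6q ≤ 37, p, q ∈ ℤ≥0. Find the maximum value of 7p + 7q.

(p,q)=(9,0): 1·9+1·0=9≤12, 4·9+6·0=36≤37, objective 63.
(p,q)=(8,0): 1·8+1·0=8≤12, 4·8+6·0=32≤37, objective 56.
No feasible integer point exceeds 63.

63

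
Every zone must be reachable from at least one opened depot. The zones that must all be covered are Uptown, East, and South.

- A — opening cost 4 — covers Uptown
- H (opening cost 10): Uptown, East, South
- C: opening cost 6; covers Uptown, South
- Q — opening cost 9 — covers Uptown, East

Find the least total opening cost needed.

10

H alone covers Uptown, East, South — every zone.
Total opening cost: 10.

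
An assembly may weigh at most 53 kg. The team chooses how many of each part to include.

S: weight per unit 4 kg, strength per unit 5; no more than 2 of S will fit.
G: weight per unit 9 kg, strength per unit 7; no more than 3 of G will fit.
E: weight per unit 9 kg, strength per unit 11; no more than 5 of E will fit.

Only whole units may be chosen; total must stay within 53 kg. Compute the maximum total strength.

2×S, 1×G, and 4×E: weight 53 ≤ 53, strength 2·5 + 1·7 + 4·11 = 61.
2×S and 5×E: weight 53 ≤ 53, strength 2·5 + 5·11 = 65.
Best is 65.

65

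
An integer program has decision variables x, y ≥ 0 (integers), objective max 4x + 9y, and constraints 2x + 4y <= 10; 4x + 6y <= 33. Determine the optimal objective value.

22

The continuous relaxation peaks at (0, 2.5) with value 22.50; rounding to a feasible lattice point costs some objective.
(x,y)=(1,2): 2·1+4·2=10≤10, 4·1+6·2=16≤33, objective 22.
(x,y)=(0,2): 2·0+4·2=8≤10, 4·0+6·2=12≤33, objective 18.
The best lattice point is (1,2), giving 22.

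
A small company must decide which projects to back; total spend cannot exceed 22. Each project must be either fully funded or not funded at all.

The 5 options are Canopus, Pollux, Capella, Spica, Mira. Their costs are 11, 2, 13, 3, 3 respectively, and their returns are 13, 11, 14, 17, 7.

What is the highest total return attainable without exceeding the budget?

This is a 0-1 knapsack instance.
Allowing fractional choices, the relaxed optimum would be about 51.2, but projects are indivisible.
Canopus + Pollux + Spica + Mira: cost 11 + 2 + 3 + 3 = 19 ≤ 22, return 13 + 11 + 17 + 7 = 48.
Pollux + Capella + Spica + Mira: cost 2 + 13 + 3 + 3 = 21 ≤ 22, return 11 + 14 + 17 + 7 = 49.
Best is Pollux, Capella, Spica, and Mira with total return 49.

49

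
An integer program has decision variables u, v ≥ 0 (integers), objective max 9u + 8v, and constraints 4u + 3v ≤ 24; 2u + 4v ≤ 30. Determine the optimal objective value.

59

Relaxing integrality, the LP optimum is 63.00 at (u,v) = (0.6, 7.2), which is not an integer point.
(u,v)=(3,4): 4·3+3·4=24≤24, 2·3+4·4=22≤30, objective 59.
(u,v)=(2,5): 4·2+3·5=23≤24, 2·2+4·5=24≤30, objective 58.
(u,v)=(1,6): 4·1+3·6=22≤24, 2·1+4·6=26≤30, objective 57.
(u,v)=(0,7): 4·0+3·7=21≤24, 2·0+4·7=28≤30, objective 56.
Maximum is 59 at (u,v)=(3,4).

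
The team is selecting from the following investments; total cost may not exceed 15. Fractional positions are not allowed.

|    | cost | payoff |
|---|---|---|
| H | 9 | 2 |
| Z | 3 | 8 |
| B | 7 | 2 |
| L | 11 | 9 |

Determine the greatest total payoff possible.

Take Z and L: cost 3 + 11 = 14 ≤ 15, payoff 8 + 9 = 17.
No other feasible combination does better.

17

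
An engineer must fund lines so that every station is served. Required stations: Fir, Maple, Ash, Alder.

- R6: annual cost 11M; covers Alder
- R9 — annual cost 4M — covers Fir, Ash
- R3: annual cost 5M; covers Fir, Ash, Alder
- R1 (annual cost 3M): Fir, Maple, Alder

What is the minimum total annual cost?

Choose R9 and R1: together they cover Fir, Maple, Ash, Alder — every station.
Total annual cost: 4 + 3 = 7.
No cover costs less than 7.

7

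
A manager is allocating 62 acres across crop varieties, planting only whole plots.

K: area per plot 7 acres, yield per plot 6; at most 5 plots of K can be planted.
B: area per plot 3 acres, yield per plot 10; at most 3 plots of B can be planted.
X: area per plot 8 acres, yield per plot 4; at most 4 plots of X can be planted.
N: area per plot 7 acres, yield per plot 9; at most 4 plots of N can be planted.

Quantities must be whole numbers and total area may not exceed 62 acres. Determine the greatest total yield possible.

84

This is a bounded integer knapsack.
B has the best ratio (10/3); taking only B gives at most 3×10 = 30 (stopped by the supply cap of 3).
Mixing does better — 3×K, 3×B, and 4×N: area 58 ≤ 62, yield 3·6 + 3·10 + 4·9 = 84.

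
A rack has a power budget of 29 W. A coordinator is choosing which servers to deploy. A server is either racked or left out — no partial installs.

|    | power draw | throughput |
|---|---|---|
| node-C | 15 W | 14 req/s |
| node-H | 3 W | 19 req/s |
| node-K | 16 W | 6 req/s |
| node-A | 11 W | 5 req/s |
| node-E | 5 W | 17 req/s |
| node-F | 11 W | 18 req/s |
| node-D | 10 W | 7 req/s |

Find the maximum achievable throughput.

node-H + node-E + node-F: power draw 3 + 5 + 11 = 19 ≤ 29, throughput 19 + 17 + 18 = 54.
node-H + node-E + node-F + node-D: power draw 3 + 5 + 11 + 10 = 29 ≤ 29, throughput 19 + 17 + 18 + 7 = 61.
node-C + node-H + node-F: power draw 15 + 3 + 11 = 29 ≤ 29, throughput 14 + 19 + 18 = 51.
Best is node-H, node-E, node-F, and node-D with total throughput 61.

61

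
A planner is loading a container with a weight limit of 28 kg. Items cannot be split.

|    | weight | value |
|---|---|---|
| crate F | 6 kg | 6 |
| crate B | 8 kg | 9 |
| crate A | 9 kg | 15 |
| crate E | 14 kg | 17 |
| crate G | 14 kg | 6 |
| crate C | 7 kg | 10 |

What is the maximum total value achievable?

This is an integer program with binary decision variables.
Allowing fractional choices, the relaxed optimum would be about 39.6, but items are indivisible.
crate F + crate E + crate C: weight 6 + 14 + 7 = 27 ≤ 28, value 6 + 17 + 10 = 33.
crate B + crate A + crate C: weight 8 + 9 + 7 = 24 ≤ 28, value 9 + 15 + 10 = 34.
crate A + crate E: weight 9 + 14 = 23 ≤ 28, value 15 + 17 = 32.
Best is crate B, crate A, and crate C with total value 34.

34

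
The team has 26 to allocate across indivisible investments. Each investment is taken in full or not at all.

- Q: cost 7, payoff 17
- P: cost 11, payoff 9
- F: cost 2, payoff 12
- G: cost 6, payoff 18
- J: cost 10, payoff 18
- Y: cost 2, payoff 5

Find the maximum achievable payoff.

65

Treat it as a binary knapsack problem.
Allowing fractional choices, the relaxed optimum would be about 68.2, but investments are indivisible.
Q + P + F + G: cost 7 + 11 + 2 + 6 = 26 ≤ 26, payoff 17 + 9 + 12 + 18 = 56.
Q + G + J + Y: cost 7 + 6 + 10 + 2 = 25 ≤ 26, payoff 17 + 18 + 18 + 5 = 58.
Q + F + G + J: cost 7 + 2 + 6 + 10 = 25 ≤ 26, payoff 17 + 12 + 18 + 18 = 65.
Best is Q, F, G, and J with total payoff 65.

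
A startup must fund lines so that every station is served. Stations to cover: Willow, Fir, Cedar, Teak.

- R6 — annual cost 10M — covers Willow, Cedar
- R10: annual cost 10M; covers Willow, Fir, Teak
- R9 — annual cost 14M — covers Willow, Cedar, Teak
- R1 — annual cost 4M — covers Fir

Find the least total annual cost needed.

Choose R9 and R1: together they cover Willow, Fir, Cedar, Teak — every station.
Total annual cost: 14 + 4 = 18.

18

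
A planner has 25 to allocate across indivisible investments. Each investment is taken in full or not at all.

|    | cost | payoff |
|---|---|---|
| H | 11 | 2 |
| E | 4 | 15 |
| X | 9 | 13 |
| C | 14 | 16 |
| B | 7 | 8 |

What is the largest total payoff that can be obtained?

Allowing fractional choices, the relaxed optimum would be about 41.7, but investments are indivisible.
E + C + B: cost 4 + 14 + 7 = 25 ≤ 25, payoff 15 + 16 + 8 = 39.
E + X + B: cost 4 + 9 + 7 = 20 ≤ 25, payoff 15 + 13 + 8 = 36.
E + C: cost 4 + 14 = 18 ≤ 25, payoff 15 + 16 = 31.
Best is E, C, and B with total payoff 39.

39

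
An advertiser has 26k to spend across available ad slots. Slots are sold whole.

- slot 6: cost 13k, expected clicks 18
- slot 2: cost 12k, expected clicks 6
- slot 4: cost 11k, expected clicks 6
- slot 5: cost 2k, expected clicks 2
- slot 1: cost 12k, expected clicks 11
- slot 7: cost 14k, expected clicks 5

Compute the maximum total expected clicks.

Allowing fractional choices, the relaxed optimum would be about 30.1, but ad slots are indivisible.
slot 6 + slot 4 + slot 5: cost 13 + 11 + 2 = 26 ≤ 26, expected clicks 18 + 6 + 2 = 26.
slot 6 + slot 4: cost 13 + 11 = 24 ≤ 26, expected clicks 18 + 6 = 24.
slot 6 + slot 1: cost 13 + 12 = 25 ≤ 26, expected clicks 18 + 11 = 29.
Best is slot 6 and slot 1 with total expected clicks 29.

29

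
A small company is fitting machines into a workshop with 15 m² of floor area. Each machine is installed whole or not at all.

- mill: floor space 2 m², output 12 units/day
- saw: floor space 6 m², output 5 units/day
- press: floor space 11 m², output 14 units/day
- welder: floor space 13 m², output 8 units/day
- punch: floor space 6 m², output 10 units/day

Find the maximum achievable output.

27

Take mill, saw, and punch: floor space 2 + 6 + 6 = 14 ≤ 15, output 12 + 5 + 10 = 27.
No other feasible combination does better.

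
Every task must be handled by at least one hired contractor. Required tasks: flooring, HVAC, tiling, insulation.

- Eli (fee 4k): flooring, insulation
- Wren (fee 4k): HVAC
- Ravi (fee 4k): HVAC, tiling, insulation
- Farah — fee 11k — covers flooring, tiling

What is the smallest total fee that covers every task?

Choose Eli and Ravi: together they cover flooring, HVAC, tiling, insulation — every task.
Total fee: 4 + 4 = 8.
No cover costs less than 8.

8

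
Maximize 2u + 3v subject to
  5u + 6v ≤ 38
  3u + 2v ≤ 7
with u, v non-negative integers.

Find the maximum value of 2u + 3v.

9

Relaxing integrality, the LP optimum is 10.50 at (u,v) = (0, 3.5), which is not an integer point.
(u,v)=(0,3): 5·0+6·3=18≤38, 3·0+2·3=6≤7, objective 9.
(u,v)=(1,2): 5·1+6·2=17≤38, 3·1+2·2=7≤7, objective 8.
The best lattice point is (0,3), giving 9.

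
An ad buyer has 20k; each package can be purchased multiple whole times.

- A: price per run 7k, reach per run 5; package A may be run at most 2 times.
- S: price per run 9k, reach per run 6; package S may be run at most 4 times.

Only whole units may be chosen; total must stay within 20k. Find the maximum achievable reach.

This is a bounded integer knapsack.
2×S: price 18 ≤ 20, reach 2·6 = 12.
1×A and 1×S: price 16 ≤ 20, reach 1·5 + 1·6 = 11.
Best is 12.

12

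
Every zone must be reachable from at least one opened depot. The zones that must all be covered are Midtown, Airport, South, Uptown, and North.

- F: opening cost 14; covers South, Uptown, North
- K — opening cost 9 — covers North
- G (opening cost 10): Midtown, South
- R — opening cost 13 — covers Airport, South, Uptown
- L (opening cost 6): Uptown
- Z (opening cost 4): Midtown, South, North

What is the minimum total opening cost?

The greedy cost-per-new-zone heuristic would pick Z, L, and R for 23, but a cheaper cover exists.
Choose R and Z: together they cover Midtown, Airport, South, Uptown, North — every zone.
Total opening cost: 13 + 4 = 17.
No cover costs less than 17.

17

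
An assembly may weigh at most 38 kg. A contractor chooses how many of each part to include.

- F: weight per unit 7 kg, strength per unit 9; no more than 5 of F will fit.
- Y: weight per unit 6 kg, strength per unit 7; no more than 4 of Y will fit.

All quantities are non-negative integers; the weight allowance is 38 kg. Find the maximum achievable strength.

46

2×F and 4×Y: weight 38 ≤ 38, strength 2·9 + 4·7 = 46.
5×F: weight 35 ≤ 38, strength 5·9 = 45.
Best is 46.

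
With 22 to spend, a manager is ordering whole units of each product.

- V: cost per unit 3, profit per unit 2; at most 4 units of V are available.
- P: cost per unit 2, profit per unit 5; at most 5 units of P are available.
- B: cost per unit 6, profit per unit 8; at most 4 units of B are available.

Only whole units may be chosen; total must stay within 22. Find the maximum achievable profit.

41

P has the best ratio (5/2); taking only P gives at most 5×5 = 25 (stopped by the supply cap of 5).
Mixing does better — 5×P and 2×B: cost 22 ≤ 22, profit 5·5 + 2·8 = 41.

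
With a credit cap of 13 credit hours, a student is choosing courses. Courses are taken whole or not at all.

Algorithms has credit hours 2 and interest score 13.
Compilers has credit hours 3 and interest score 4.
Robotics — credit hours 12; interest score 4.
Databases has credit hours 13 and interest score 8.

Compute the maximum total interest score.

17

Take Algorithms and Compilers: credit hours 2 + 3 = 5 ≤ 13, interest score 13 + 4 = 17.
No other feasible combination does better.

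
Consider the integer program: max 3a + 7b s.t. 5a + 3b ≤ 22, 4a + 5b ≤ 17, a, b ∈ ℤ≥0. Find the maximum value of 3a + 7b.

(a,b)=(0,3) is feasible, giving 21.
(a,b)=(1,2) is feasible, giving 17.
(a,b)=(0,2) is feasible, giving 14.
Maximum is 21 at (a,b)=(0,3).

21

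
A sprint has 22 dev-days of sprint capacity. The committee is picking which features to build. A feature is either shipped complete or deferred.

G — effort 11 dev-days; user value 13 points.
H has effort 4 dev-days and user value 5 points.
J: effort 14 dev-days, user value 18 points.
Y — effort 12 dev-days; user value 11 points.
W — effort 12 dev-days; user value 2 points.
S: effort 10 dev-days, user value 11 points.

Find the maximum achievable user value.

Allowing fractional choices, the relaxed optimum would be about 27.7, but features are indivisible.
H + J: effort 4 + 14 = 18 ≤ 22, user value 5 + 18 = 23.
Y + S: effort 12 + 10 = 22 ≤ 22, user value 11 + 11 = 22.
G + S: effort 11 + 10 = 21 ≤ 22, user value 13 + 11 = 24.
Best is G and S with total user value 24.

24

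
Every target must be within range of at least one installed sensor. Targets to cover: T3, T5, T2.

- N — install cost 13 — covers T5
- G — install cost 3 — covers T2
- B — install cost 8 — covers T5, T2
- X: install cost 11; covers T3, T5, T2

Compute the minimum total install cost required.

11

The greedy cost-per-new-target heuristic would pick G and X for 14, but a cheaper cover exists.
X alone covers T3, T5, T2 — every target.
Total install cost: 11.
No cover costs less than 11.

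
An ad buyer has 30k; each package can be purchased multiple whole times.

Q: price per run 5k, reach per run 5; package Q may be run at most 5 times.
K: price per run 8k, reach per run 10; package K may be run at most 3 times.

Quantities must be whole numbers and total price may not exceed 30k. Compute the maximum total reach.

3×K: price 24 ≤ 30, reach 3·10 = 30.
1×Q and 3×K: price 29 ≤ 30, reach 1·5 + 3·10 = 35.
Best is 35.

35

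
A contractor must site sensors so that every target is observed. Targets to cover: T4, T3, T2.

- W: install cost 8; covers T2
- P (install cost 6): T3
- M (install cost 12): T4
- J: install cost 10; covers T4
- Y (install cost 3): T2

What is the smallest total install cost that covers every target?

19

This is an integer covering problem.
Choose P, J, and Y: together they cover T4, T3, T2 — every target.
Total install cost: 6 + 10 + 3 = 19.
No cover costs less than 19.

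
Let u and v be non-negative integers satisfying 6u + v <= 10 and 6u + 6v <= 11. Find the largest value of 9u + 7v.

9

Relaxing integrality, the LP optimum is 16.10 at (u,v) = (1.63, 0.2), which is not an integer point.
(u,v)=(1,0): 6·1+1·0=6≤10, 6·1+6·0=6≤11, objective 9.
(u,v)=(0,1): 6·0+1·1=1≤10, 6·0+6·1=6≤11, objective 7.
(u,v)=(0,0): 6·0+1·0=0≤10, 6·0+6·0=0≤11, objective 0.
No feasible integer point exceeds 9.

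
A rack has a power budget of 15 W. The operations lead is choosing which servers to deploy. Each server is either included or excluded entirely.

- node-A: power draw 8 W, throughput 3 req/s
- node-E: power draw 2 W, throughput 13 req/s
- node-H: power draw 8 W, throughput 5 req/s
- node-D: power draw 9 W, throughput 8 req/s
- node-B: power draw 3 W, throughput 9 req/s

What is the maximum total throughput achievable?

Take node-E, node-D, and node-B: power draw 2 + 9 + 3 = 14 ≤ 15, throughput 13 + 8 + 9 = 30.
No other feasible combination does better.

30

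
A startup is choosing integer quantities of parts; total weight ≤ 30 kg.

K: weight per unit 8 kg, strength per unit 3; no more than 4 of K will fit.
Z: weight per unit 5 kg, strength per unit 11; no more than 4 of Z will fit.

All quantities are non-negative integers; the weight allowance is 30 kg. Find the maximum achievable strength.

47

4×Z: weight 20 ≤ 30, strength 4·11 = 44.
1×K and 4×Z: weight 28 ≤ 30, strength 1·3 + 4·11 = 47.
Best is 47.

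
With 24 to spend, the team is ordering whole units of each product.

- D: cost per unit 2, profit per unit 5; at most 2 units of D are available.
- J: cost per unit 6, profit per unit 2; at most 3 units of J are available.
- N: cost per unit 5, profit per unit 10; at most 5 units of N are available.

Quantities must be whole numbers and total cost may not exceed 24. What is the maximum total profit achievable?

50

1×D and 4×N: cost 22 ≤ 24, profit 1·5 + 4·10 = 45.
2×D and 4×N: cost 24 ≤ 24, profit 2·5 + 4·10 = 50.
Best is 50.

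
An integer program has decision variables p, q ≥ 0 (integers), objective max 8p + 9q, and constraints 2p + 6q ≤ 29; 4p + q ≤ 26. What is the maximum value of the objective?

67

(p,q)=(5,3) is feasible, giving 67.
(p,q)=(6,2) is feasible, giving 66.
(p,q)=(4,3) is feasible, giving 59.
(p,q)=(5,2) is feasible, giving 58.
Maximum is 67 at (p,q)=(5,3).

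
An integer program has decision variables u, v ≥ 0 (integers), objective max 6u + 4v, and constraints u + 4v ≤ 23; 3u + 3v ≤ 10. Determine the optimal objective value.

(u,v)=(3,0): 1·3+4·0=3≤23, 3·3+3·0=9≤10, objective 18.
(u,v)=(2,1): 1·2+4·1=6≤23, 3·2+3·1=9≤10, objective 16.
No feasible integer point exceeds 18.

18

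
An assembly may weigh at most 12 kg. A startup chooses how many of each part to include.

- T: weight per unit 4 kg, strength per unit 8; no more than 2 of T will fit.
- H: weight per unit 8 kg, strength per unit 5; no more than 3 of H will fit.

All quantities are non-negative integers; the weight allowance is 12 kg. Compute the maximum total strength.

2×T: weight 8 ≤ 12, strength 2·8 = 16.
1×T and 1×H: weight 12 ≤ 12, strength 1·8 + 1·5 = 13.
Best is 16.

16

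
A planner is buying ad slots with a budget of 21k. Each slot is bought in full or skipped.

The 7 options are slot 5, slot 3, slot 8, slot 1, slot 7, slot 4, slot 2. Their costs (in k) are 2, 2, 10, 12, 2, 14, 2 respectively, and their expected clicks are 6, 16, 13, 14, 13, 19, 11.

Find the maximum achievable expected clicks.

Take slot 5, slot 3, slot 1, slot 7, and slot 2: cost 2 + 2 + 12 + 2 + 2 = 20 ≤ 21, expected clicks 6 + 16 + 14 + 13 + 11 = 60.
No other feasible combination does better.

60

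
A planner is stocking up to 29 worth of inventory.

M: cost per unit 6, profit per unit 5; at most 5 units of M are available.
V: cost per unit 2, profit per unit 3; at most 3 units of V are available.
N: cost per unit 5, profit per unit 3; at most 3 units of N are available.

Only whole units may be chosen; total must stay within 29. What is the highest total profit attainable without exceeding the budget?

Take 3×M, 3×V, and 1×N: cost 29 ≤ 29, profit 3·5 + 3·3 + 1·3 = 27.
V has the best ratio (3/2) and is taken to its limit of 3; remaining capacity is filled optimally with the others.

27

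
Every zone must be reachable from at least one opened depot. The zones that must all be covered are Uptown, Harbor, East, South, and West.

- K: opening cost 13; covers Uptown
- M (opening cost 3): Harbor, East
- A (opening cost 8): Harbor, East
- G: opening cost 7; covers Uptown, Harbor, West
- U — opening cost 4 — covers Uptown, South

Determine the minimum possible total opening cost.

This is an integer covering problem.
Choose M, G, and U: together they cover Uptown, Harbor, East, South, West — every zone.
Total opening cost: 3 + 7 + 4 = 14.

14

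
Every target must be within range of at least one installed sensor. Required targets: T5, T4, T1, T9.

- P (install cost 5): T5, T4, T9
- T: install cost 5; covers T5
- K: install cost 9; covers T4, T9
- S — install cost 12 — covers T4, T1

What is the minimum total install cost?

Choose P and S: together they cover T5, T4, T1, T9 — every target.
Total install cost: 5 + 12 = 17.
No cover costs less than 17.

17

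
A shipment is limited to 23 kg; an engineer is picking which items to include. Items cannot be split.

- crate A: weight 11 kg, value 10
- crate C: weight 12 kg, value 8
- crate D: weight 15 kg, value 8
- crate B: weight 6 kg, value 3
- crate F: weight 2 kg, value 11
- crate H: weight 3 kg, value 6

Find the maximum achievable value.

Allowing fractional choices, the relaxed optimum would be about 31.7, but items are indivisible.
crate A + crate B + crate F + crate H: weight 11 + 6 + 2 + 3 = 22 ≤ 23, value 10 + 3 + 11 + 6 = 30.
crate C + crate B + crate F + crate H: weight 12 + 6 + 2 + 3 = 23 ≤ 23, value 8 + 3 + 11 + 6 = 28.
Best is crate A, crate B, crate F, and crate H with total value 30.

30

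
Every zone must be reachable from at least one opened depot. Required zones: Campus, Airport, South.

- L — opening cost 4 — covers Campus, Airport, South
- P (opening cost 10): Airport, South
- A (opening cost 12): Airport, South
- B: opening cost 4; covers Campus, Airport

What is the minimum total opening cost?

L alone covers Campus, Airport, South — every zone.
Total opening cost: 4.

4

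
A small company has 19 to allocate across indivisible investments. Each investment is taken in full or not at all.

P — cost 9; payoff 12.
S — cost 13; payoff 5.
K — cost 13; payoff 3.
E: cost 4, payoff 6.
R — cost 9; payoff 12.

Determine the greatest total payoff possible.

Allowing fractional choices, the relaxed optimum would be about 26.0, but investments are indivisible.
P + R: cost 9 + 9 = 18 ≤ 19, payoff 12 + 12 = 24.
P + E: cost 9 + 4 = 13 ≤ 19, payoff 12 + 6 = 18.
Best is P and R with total payoff 24.

24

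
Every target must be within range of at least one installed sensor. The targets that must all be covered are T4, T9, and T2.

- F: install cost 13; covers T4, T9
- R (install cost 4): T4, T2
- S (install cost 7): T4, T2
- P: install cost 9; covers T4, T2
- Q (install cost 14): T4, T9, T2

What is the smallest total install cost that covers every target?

14

Q alone covers T4, T9, T2 — every target.
Total install cost: 14.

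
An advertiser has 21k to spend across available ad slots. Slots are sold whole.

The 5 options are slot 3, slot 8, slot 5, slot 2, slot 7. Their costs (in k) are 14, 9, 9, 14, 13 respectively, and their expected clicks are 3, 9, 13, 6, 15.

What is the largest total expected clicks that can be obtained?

22

This is an integer program with binary decision variables.
Take slot 8 and slot 5: cost 9 + 9 = 18 ≤ 21, expected clicks 9 + 13 = 22.
No other feasible combination does better.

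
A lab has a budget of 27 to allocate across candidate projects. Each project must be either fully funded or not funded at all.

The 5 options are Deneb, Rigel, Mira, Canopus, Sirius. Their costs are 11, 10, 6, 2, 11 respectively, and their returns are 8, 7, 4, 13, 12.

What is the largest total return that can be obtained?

33

Treat it as a binary knapsack problem.
Allowing fractional choices, the relaxed optimum would be about 35.1, but projects are indivisible.
Rigel + Canopus + Sirius: cost 10 + 2 + 11 = 23 ≤ 27, return 7 + 13 + 12 = 32.
Deneb + Canopus + Sirius: cost 11 + 2 + 11 = 24 ≤ 27, return 8 + 13 + 12 = 33.
Best is Deneb, Canopus, and Sirius with total return 33.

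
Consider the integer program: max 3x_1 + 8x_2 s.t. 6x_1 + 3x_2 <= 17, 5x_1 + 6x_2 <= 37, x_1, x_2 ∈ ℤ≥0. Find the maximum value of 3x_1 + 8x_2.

Relaxing integrality, the LP optimum is 45.33 at (x_1,x_2) = (0, 5.67), which is not an integer point.
(x_1,x_2)=(0,5): 6·0+3·5=15≤17, 5·0+6·5=30≤37, objective 40.
(x_1,x_2)=(0,4): 6·0+3·4=12≤17, 5·0+6·4=24≤37, objective 32.
No feasible integer point exceeds 40.

40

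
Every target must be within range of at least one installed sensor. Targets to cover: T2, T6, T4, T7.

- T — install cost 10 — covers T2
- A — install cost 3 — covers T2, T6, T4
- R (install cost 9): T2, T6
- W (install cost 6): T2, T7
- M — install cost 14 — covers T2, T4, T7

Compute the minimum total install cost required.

Choose A and W: together they cover T2, T6, T4, T7 — every target.
Total install cost: 3 + 6 = 9.
No cover costs less than 9.

9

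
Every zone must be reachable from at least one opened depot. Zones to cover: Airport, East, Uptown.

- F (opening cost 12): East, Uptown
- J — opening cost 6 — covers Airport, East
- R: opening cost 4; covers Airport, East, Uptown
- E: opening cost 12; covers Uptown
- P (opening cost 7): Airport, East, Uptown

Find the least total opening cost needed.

4

This is an integer covering problem.
R alone covers Airport, East, Uptown — every zone.
Total opening cost: 4.
No cover costs less than 4.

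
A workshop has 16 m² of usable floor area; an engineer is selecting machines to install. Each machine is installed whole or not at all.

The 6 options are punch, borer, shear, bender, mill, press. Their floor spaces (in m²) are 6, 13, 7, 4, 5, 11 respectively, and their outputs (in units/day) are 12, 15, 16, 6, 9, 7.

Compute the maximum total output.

31

Allowing fractional choices, the relaxed optimum would be about 33.4, but machines are indivisible.
punch + shear: floor space 6 + 7 = 13 ≤ 16, output 12 + 16 = 28.
shear + bender + mill: floor space 7 + 4 + 5 = 16 ≤ 16, output 16 + 6 + 9 = 31.
Best is shear, bender, and mill with total output 31.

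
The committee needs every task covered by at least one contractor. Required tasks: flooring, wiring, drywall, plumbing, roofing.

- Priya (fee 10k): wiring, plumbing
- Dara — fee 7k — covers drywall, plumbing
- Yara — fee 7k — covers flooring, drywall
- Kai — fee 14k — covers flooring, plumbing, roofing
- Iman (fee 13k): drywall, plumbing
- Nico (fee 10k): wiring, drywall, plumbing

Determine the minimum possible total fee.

24

The greedy cost-per-new-task heuristic would pick Nico, Yara, and Kai for 31, but a cheaper cover exists.
Choose Kai and Nico: together they cover flooring, wiring, drywall, plumbing, roofing — every task.
Total fee: 14 + 10 = 24.
No cover costs less than 24.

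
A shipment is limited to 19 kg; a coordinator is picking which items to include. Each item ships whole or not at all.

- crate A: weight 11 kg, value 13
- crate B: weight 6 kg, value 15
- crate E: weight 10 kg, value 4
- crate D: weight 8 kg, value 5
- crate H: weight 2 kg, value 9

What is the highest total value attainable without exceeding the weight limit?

37

crate B + crate D + crate H: weight 6 + 8 + 2 = 16 ≤ 19, value 15 + 5 + 9 = 29.
crate A + crate B: weight 11 + 6 = 17 ≤ 19, value 13 + 15 = 28.
crate A + crate B + crate H: weight 11 + 6 + 2 = 19 ≤ 19, value 13 + 15 + 9 = 37.
Best is crate A, crate B, and crate H with total value 37.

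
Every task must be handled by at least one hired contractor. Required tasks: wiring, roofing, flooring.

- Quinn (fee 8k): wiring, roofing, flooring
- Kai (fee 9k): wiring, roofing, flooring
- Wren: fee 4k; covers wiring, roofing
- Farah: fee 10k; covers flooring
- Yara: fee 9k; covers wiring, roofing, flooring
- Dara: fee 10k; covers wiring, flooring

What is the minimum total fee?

8

This is a weighted set-cover instance.
Quinn alone covers wiring, roofing, flooring — every task.
Total fee: 8.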